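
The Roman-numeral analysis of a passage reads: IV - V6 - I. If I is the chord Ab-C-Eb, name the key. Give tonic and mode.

Ab major

The anchor chord is a major triad on Ab, labeled I.
If Ab is scale degree 1 and the mode makes that degree carry a major triad, the tonic is Ab and the mode is major.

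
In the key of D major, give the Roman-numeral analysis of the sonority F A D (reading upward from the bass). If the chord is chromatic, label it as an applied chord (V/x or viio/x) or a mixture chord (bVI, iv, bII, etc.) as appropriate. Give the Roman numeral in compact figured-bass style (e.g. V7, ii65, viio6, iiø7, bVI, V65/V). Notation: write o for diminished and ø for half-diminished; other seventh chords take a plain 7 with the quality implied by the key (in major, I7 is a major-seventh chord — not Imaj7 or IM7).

i6

The pitches D-F-A form a minor triad rooted on D.
D is the first degree of D major. This is the minor tonic, borrowed from the parallel minor.
With F in the bass the chord is in first inversion, so the figured bass is 6.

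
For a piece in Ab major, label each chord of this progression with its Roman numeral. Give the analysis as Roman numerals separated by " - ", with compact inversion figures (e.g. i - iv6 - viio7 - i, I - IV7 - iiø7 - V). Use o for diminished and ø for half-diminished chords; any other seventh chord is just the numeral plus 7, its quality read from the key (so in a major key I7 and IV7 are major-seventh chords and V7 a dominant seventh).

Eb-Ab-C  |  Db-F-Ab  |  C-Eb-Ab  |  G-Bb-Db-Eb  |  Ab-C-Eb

I64 - IV - I6 - V65 - I

Eb-Ab-C: root Ab is the tonic; major triad there is I64.
Db-F-Ab has root Db, degree 4 in Ab major, so IV.
C-Eb-Ab: root Ab is the tonic; major triad there is I6.
G-Bb-Db-Eb has root Eb, degree 5 in Ab major, so V65.
Ab-C-Eb: root Ab is the tonic; major triad there is I.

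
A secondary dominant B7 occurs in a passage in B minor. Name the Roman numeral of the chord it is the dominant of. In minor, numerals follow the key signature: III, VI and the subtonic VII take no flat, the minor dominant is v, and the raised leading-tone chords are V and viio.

The chord is a dominant seventh chord on B.
A dominant resolves down a perfect fifth: B → E. In B minor, E is scale degree 4, i.e. iv.

iv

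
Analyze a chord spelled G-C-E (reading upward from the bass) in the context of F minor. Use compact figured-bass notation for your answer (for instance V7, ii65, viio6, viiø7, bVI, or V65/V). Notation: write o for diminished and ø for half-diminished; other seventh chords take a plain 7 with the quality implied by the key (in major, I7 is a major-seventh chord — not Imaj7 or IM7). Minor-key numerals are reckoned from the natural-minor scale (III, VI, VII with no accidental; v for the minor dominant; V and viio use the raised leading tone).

V64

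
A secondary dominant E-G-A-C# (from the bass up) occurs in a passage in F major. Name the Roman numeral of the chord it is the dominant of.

The chord is a dominant seventh chord on A.
A dominant resolves down a perfect fifth: A → D. In F major, D is scale degree 6, i.e. vi.

vi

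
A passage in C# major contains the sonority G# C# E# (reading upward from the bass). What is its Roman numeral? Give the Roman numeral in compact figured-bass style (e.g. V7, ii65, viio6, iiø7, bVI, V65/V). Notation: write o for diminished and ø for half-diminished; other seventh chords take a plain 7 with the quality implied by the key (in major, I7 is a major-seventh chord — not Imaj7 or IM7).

Stacked in thirds the chord is C#-E#-G#: a major triad on C#.
In C# major, C# is the tonic; the diatonic major triad there is I.
With G# in the bass the chord is in second inversion, so the figured bass is 64.

I64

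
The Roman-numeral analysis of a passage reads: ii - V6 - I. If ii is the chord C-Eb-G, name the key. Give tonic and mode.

The anchor chord is a minor triad on C, labeled ii.
Counting down one scale step from C places the tonic on Bb; a minor triad on degree 2 is diatonic only in major.

Bb major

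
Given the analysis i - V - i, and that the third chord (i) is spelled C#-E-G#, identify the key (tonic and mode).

C# minor

The anchor chord is a minor triad on C#, labeled i.
If C# is scale degree 1 and the mode makes that degree carry a minor triad, the tonic is C# and the mode is minor.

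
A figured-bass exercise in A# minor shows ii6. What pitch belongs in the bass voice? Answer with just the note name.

ii in A# minor has root B#; the chord is B#-D#-F##.
The figure 6 means first inversion — the third is in the bass.

D#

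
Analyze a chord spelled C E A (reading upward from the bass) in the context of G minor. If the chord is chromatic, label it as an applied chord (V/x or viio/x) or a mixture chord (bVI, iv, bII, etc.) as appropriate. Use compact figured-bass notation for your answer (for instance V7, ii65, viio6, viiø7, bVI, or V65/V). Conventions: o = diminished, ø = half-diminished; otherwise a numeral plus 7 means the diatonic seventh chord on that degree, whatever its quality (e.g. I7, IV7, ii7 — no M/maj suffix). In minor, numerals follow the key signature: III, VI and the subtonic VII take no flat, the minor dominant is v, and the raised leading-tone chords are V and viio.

ii6

Stacked in thirds the chord is A-C-E: a minor triad on A.
A is the second degree of G minor. This is the minor supertonic, borrowed from the parallel major (the Dorian ii).
With C in the bass the chord is in first inversion, so the figured bass is 6.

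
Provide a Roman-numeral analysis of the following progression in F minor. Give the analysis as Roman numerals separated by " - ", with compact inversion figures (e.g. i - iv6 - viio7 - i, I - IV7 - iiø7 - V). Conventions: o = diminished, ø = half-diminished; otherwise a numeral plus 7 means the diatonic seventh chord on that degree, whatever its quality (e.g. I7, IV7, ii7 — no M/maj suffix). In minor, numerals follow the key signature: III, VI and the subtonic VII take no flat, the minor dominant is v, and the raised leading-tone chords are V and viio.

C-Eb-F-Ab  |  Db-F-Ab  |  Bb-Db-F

i43 - VI - iv

C-Eb-F-Ab: minor seventh chord on F = scale degree 1 → i43.
Db-F-Ab: major triad on Db = scale degree 6 → VI.
Bb-Db-F: root Bb is the subdominant; minor triad there is iv.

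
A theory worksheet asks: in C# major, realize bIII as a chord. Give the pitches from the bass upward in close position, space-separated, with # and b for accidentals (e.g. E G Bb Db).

bIII is a major triad on the lowered third degree, borrowed from the parallel minor. In C# major that root is E.
So the chord is E-G#-B, a major triad.

E G# B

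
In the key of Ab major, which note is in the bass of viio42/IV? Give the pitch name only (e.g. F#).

Bbb

The applied chord viio42/IV is rooted on C: C-Eb-Gb-Bbb.
The figure 42 means third inversion — the seventh is in the bass.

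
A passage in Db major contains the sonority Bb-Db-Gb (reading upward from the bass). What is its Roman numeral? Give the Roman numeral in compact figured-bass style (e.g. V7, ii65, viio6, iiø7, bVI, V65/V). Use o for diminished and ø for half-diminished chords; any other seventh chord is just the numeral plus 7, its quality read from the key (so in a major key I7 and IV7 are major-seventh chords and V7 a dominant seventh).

The pitches Gb-Bb-Db form a major triad rooted on Gb.
In Db major, Gb is the subdominant; the diatonic major triad there is IV.
With Bb in the bass the chord is in first inversion, so the figured bass is 6.

IV6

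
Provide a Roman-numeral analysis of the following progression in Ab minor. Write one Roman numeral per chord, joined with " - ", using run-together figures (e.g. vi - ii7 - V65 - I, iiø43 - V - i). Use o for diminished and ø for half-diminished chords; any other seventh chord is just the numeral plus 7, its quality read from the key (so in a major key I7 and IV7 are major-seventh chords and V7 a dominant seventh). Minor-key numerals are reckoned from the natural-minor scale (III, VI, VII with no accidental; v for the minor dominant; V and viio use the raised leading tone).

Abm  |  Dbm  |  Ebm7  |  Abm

Abm has root Ab, degree 1 in Ab minor, so i.
Dbm: root Db is the subdominant; minor triad there is iv.
Ebm7 has root Eb, degree 5 in Ab minor, so v7.
Abm: root Ab is the tonic; minor triad there is i.

i - iv - v7 - i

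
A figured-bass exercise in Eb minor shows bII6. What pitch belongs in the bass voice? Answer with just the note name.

bII in Eb minor has root Fb; the chord is Fb-Ab-Cb.
The figure 6 means first inversion — the third is in the bass.

Ab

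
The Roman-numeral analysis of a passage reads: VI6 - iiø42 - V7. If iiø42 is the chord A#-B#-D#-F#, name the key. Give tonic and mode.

A# minor

The chord B#m7b5/A# is a half-diminished seventh chord rooted on B#; its label is iiø42.
Counting down one scale step from B# places the tonic on A#; a half-diminished seventh chord on degree 2 is diatonic only in minor.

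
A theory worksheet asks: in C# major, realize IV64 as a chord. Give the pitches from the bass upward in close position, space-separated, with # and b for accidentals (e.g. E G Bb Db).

The numeral's case and figure indicate a major triad. In C# major its root, the subdominant, is F#.
Stacking thirds from F# gives F#-A#-C#.
With the 64 figure the chord is in second inversion; from the bass C# upward in close position it reads C#-F#-A#.

C# F# A#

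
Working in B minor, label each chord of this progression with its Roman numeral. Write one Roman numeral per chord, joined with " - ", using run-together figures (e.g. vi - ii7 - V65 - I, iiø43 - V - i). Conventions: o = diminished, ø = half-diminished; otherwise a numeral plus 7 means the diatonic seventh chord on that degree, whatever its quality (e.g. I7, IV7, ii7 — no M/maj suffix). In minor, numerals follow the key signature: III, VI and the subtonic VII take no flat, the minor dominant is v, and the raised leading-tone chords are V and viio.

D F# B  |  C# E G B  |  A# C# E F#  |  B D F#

i6 - iiø7 - V65 - i

D-F#-B: root B is the tonic; minor triad there is i6.
C#-E-G-B has root C#, degree 2 in B minor, so iiø7.
A#-C#-E-F# has root F#, degree 5 in B minor, so V65.
B-D-F#: minor triad on B = scale degree 1 → i.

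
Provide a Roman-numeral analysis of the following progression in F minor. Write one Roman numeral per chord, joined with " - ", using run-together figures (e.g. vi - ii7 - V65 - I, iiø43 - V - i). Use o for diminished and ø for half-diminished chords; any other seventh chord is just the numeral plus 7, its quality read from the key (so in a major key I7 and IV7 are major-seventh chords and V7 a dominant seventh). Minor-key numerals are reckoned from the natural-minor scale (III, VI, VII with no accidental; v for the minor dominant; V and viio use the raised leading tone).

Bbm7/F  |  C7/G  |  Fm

Bbm7/F: minor seventh chord on Bb = scale degree 4 → iv43.
C7/G: dominant seventh chord on C = scale degree 5 → V43.
Fm has root F, degree 1 in F minor, so i.

iv43 - V43 - i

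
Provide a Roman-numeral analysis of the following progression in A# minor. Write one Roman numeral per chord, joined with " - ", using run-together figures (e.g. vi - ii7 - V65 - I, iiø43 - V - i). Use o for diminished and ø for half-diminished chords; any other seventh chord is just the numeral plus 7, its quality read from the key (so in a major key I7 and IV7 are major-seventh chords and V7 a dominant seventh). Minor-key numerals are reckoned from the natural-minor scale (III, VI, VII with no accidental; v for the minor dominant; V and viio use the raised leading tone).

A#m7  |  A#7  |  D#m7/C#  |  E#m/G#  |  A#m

A#m7: root A# is the tonic; minor seventh chord there is i7.
A#7: chromatic; A# is V of iv, so V7/iv.
D#m7/C#: minor seventh chord on D# = scale degree 4 → iv42.
E#m/G#: root E# is the dominant; minor triad there is v6.
A#m has root A#, degree 1 in A# minor, so i.

i7 - V7/iv - iv42 - v6 - i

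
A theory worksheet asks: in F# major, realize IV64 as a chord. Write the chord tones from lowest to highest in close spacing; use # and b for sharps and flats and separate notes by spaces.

F# B D#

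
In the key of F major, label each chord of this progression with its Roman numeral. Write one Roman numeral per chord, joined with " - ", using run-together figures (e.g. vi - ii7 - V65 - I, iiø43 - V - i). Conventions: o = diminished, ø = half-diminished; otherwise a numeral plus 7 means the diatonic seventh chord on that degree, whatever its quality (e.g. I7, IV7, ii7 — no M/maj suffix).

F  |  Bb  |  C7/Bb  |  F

I - IV - V42 - I

F has root F, degree 1 in F major, so I.
Bb: major triad on Bb = scale degree 4 → IV.
C7/Bb: dominant seventh chord on C = scale degree 5 → V42.
F: root F is the tonic; major triad there is I.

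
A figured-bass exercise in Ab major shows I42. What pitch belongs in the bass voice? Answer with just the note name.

I in Ab major has root Ab; the chord is Ab-C-Eb-G.
The figure 42 means third inversion — the seventh is in the bass.

G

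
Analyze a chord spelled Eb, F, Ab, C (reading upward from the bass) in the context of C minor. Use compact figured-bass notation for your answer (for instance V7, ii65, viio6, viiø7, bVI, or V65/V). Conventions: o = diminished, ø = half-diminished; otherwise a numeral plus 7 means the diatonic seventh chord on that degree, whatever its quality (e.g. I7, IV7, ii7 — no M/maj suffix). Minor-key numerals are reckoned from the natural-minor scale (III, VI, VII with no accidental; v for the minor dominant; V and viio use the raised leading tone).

iv42

The pitches F-Ab-C-Eb form a minor seventh chord rooted on F.
In C minor, F is the subdominant; the diatonic minor seventh chord there is iv7.
With Eb in the bass the chord is in third inversion, so the figured bass is 42.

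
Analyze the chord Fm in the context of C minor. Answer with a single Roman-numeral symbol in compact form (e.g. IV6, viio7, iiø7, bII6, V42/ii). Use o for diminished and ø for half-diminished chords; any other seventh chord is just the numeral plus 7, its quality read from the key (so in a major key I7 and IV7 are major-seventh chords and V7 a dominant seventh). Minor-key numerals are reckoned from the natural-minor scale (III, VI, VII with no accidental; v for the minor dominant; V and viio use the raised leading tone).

The pitches F-Ab-C form a minor triad rooted on F.
In C minor, F is the subdominant; the diatonic minor triad there is iv.

iv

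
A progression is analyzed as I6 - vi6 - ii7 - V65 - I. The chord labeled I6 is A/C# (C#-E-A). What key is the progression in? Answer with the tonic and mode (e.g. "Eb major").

I6 is given as C#-E-A — a major triad with root A.
If A is scale degree 1 and the mode makes that degree carry a major triad, the tonic is A and the mode is major.

A major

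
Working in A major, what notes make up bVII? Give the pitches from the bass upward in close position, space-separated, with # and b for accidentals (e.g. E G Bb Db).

G B D

Scale degree 7 in A major is G#; lowering it a half step gives G. bVII is a major triad on the lowered seventh degree (the subtonic), borrowed from the parallel minor.
So the chord is G-B-D.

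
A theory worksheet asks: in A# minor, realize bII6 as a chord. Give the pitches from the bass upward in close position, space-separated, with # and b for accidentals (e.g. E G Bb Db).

D# F# B

bII6 is the Neapolitan sixth — a major triad on the lowered second degree, here in its customary first inversion. In A# minor that root is B.
So the chord is B-D#-F#.
With the 6 figure the chord is in first inversion; from the bass D# upward in close position it reads D#-F#-B.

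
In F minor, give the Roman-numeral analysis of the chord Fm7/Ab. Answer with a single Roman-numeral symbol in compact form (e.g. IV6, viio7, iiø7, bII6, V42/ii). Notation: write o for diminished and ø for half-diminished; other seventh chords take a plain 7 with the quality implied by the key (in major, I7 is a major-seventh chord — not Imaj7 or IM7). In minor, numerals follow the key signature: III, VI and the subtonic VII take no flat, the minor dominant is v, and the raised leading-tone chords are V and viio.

i65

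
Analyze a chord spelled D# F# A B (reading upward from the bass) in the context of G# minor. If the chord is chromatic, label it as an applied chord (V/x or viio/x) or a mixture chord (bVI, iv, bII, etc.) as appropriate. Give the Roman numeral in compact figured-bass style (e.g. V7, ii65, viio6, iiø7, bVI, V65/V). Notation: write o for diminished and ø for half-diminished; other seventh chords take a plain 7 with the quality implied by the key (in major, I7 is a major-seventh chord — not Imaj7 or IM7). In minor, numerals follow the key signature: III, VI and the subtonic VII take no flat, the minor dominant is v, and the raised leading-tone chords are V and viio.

V65/VI

The pitches B-D#-F#-A form a dominant seventh chord rooted on B.
B is not a diatonic chord root with this quality in G# minor, but it lies a perfect fifth above E (VI), so the chord functions as an applied dominant of VI.
With D# in the bass the chord is in first inversion, so the figured bass is 65.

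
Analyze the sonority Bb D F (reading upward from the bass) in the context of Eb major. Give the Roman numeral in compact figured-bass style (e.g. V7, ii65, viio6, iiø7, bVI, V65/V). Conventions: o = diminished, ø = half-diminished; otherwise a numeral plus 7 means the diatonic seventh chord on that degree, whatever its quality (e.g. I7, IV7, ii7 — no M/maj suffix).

Stacked in thirds the chord is Bb-D-F: a major triad on Bb.
In Eb major, Bb is the dominant; the diatonic major triad there is V.

V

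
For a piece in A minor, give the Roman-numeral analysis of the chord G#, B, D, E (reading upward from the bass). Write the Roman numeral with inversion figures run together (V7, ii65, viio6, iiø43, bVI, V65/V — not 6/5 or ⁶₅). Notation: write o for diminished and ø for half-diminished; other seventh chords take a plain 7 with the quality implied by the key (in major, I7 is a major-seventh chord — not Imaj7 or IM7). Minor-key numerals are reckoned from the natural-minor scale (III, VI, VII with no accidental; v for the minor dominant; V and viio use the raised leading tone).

V65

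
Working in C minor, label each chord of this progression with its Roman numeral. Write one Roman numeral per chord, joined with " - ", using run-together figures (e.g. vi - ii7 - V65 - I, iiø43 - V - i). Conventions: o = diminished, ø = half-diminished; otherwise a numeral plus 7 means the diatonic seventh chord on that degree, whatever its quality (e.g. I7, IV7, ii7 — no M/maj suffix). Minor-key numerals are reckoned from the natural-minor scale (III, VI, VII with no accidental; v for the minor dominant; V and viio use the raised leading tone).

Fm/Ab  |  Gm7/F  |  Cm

iv6 - v42 - i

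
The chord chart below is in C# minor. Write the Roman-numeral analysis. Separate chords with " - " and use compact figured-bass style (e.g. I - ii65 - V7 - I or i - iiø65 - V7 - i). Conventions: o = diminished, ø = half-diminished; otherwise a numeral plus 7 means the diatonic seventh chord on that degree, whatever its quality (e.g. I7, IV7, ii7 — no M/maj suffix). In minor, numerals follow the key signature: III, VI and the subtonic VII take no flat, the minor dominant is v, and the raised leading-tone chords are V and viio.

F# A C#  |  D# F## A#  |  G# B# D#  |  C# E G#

iv - V/V - V - i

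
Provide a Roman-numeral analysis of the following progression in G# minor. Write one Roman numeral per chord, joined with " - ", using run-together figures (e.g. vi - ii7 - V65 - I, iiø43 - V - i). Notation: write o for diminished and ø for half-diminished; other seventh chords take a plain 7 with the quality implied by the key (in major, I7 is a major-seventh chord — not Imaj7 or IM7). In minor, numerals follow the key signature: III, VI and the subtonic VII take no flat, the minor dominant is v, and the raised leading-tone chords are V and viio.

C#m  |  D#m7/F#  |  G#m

iv - v65 - i

C#m has root C#, degree 4 in G# minor, so iv.
D#m7/F#: root D# is the dominant; minor seventh chord there is v65.
G#m: root G# is the tonic; minor triad there is i.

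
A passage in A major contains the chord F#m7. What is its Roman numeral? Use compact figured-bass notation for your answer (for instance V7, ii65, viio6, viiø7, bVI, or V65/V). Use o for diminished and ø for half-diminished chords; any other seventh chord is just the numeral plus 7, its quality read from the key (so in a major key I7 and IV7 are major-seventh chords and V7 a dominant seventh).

vi7

The pitches F#-A-C#-E form a minor seventh chord rooted on F#.
In A major, F# is the submediant; the diatonic minor seventh chord there is vi7.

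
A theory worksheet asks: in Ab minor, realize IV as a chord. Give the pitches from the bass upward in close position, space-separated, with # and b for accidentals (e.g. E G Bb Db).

Scale degree 4 in Ab minor is Db; here the chord built on it is altered to a major triad. IV is the major subdominant, borrowed from the parallel major.
So the chord is Db-F-Ab.

Db F Ab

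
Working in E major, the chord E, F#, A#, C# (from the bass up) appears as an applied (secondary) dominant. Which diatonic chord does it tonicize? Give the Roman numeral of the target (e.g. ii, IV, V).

The chord is a dominant seventh chord on F#.
A dominant resolves down a perfect fifth: F# → B. In E major, B is scale degree 5, i.e. V.

V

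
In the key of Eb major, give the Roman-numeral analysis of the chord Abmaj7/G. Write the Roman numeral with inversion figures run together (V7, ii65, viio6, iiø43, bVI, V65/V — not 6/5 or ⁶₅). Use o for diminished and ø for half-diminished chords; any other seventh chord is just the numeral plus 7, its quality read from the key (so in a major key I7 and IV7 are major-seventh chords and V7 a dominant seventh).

IV42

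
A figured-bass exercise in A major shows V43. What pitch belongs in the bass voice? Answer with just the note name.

B

V in A major has root E; the chord is E-G#-B-D.
The figure 43 means second inversion — the fifth is in the bass.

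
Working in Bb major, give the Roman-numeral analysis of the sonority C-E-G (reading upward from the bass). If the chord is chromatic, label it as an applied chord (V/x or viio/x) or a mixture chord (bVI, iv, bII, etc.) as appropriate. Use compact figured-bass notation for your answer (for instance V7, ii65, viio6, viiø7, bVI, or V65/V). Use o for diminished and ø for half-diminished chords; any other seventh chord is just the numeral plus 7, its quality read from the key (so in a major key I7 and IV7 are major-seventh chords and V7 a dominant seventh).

The pitches C-E-G form a major triad rooted on C.
C is not a diatonic chord root with this quality in Bb major, but it lies a perfect fifth above F (V), so the chord functions as an applied dominant of V.

V/V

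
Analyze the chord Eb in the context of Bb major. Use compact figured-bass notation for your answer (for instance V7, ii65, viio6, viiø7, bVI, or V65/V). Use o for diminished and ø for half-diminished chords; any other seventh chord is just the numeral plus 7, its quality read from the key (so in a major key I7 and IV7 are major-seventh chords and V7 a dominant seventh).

The pitches Eb-G-Bb form a major triad rooted on Eb.
In Bb major, Eb is the subdominant; the diatonic major triad there is IV.

IV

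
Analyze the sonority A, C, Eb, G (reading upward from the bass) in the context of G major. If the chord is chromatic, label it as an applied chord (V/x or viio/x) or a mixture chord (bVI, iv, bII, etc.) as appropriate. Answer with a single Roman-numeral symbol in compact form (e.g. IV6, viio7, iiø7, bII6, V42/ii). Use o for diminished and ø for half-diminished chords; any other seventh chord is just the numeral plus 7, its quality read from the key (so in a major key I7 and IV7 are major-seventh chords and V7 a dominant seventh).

iiø7

Stacked in thirds the chord is A-C-Eb-G: a half-diminished seventh chord on A.
A is the second degree of G major. This is the half-diminished supertonic seventh, borrowed from the parallel minor.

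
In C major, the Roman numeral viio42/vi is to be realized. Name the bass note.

The applied chord viio42/vi is rooted on G#: G#-B-D-F.
The figure 42 means third inversion — the seventh is in the bass.

F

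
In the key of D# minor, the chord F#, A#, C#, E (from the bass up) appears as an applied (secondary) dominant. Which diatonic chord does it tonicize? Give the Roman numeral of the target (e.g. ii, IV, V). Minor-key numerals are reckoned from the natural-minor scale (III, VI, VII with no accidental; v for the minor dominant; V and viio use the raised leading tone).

The chord is a dominant seventh chord on F#.
A dominant resolves down a perfect fifth: F# → B. In D# minor, B is scale degree 6, i.e. VI.

VI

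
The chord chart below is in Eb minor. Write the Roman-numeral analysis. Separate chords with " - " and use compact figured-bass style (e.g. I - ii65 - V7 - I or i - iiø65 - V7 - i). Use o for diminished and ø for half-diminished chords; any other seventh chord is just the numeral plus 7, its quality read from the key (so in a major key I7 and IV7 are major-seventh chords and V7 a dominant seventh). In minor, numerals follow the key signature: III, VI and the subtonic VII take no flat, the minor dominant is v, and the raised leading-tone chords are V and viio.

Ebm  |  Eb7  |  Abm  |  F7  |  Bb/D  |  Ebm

Ebm has root Eb, degree 1 in Eb minor, so i.
Eb7 is the secondary dominant of iv (dominant seventh chord on Eb): V7/iv.
Abm: minor triad on Ab = scale degree 4 → iv.
F7: chromatic; F is V of V, so V7/V.
Bb/D has root Bb, degree 5 in Eb minor, so V6.
Ebm has root Eb, degree 1 in Eb minor, so i.

i - V7/iv - iv - V7/V - V6 - i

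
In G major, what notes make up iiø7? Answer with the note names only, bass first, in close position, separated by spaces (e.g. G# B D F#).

A C Eb G

Scale degree 2 in G major is A; here the chord built on it is altered to a half-diminished seventh chord. iiø7 is the half-diminished supertonic seventh, borrowed from the parallel minor.
So the chord is A-C-Eb-G.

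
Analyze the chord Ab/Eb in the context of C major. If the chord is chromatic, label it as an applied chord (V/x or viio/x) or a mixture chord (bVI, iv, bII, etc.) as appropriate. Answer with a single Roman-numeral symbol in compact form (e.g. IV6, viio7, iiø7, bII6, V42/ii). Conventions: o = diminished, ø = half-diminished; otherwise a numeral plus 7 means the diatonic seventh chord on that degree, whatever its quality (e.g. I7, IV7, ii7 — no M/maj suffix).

bVI64

Stacked in thirds the chord is Ab-C-Eb: a major triad on Ab.
Ab is the lowered sixth degree of C major (diatonic 6 would be A). This is a major triad on the lowered sixth degree, borrowed from the parallel minor.
With Eb in the bass the chord is in second inversion, so the figured bass is 64.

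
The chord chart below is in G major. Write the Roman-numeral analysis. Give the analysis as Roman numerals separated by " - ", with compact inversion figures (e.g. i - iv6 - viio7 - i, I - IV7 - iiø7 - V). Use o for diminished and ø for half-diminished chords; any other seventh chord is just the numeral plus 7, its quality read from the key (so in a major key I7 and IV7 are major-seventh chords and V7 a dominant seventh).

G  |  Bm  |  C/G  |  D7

I - iii - IV64 - V7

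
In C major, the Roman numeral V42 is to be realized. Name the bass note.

F

V in C major has root G; the chord is G-B-D-F.
The figure 42 means third inversion — the seventh is in the bass.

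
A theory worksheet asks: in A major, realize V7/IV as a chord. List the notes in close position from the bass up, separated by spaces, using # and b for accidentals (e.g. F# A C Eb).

A C# E G

V7/IV is a secondary dominant — the dominant seventh of IV. IV in A major is D, so the applied chord's root is A, a perfect fifth above.
Building a dominant seventh chord on A gives A-C#-E-G.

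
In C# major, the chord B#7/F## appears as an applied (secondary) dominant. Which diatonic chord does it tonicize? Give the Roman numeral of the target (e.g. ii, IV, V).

The chord is a dominant seventh chord on B#.
A dominant resolves down a perfect fifth: B# → E#. In C# major, E# is scale degree 3, i.e. iii.

iii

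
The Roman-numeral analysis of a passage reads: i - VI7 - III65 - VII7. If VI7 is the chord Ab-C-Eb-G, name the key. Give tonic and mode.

C minor

The chord Abmaj7 is a major seventh chord rooted on Ab; its label is VI7.
Counting down 5 scale steps from Ab places the tonic on C; a major seventh chord on degree 6 is diatonic only in minor.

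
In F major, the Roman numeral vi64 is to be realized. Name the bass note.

A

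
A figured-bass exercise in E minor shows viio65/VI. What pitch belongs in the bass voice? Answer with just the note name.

D

The applied chord viio65/VI is rooted on B: B-D-F-Ab.
The figure 65 means first inversion — the third is in the bass.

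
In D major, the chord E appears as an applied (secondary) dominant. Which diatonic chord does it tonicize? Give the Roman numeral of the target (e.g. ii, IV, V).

V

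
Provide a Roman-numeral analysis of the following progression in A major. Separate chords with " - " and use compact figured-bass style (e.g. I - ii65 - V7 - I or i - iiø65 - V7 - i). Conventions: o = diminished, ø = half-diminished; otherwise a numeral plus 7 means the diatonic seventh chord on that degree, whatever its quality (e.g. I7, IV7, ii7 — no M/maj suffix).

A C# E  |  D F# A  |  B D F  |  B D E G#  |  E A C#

A-C#-E has root A, degree 1 in A major, so I.
D-F#-A has root D, degree 4 in A major, so IV.
B-D-F is non-diatonic — iio, a mixture chord from A minor.
B-D-E-G#: root E is the dominant; dominant seventh chord there is V43.
E-A-C# has root A, degree 1 in A major, so I64.

I - IV - iio - V43 - I64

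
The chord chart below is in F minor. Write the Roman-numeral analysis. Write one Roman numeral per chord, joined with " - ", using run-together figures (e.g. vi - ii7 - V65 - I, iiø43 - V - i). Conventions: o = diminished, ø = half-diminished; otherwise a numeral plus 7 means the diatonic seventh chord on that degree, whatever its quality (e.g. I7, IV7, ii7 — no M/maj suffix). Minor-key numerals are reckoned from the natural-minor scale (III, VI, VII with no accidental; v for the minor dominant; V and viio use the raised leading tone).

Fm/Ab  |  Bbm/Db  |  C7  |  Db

Fm/Ab: root F is the tonic; minor triad there is i6.
Bbm/Db: root Bb is the subdominant; minor triad there is iv6.
C7 has root C, degree 5 in F minor, so V7.
Db: root Db is the submediant; major triad there is VI.

i6 - iv6 - V7 - VI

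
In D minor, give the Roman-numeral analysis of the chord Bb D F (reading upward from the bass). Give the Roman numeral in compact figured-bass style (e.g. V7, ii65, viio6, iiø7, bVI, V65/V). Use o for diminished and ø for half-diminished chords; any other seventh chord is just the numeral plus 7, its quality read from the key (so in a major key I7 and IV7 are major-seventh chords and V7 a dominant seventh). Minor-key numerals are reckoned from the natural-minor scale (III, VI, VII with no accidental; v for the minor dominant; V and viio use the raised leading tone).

The pitches Bb-D-F form a major triad rooted on Bb.
Bb is scale degree 6 in D minor, and a major triad on that degree is written VI.

VI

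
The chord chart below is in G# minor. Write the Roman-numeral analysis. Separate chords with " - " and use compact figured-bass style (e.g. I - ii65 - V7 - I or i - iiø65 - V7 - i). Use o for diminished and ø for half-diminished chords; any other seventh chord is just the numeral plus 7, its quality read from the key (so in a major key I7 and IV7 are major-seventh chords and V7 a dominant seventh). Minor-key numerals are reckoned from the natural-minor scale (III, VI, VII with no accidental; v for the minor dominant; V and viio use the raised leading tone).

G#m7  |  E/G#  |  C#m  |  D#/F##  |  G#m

G#m7: minor seventh chord on G# = scale degree 1 → i7.
E/G# has root E, degree 6 in G# minor, so VI6.
C#m has root C#, degree 4 in G# minor, so iv.
D#/F##: major triad on D# = scale degree 5 → V6.
G#m: minor triad on G# = scale degree 1 → i.

i7 - VI6 - iv - V6 - i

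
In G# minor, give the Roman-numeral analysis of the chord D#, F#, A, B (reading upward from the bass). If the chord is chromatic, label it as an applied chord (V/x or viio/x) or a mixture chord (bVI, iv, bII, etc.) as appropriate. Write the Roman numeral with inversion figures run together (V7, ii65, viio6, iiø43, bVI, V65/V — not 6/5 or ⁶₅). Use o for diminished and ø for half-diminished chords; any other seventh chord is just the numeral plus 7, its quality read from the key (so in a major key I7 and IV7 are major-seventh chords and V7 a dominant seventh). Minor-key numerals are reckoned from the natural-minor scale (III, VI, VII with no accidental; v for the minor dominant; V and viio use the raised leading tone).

V65/VI

Stacked in thirds the chord is B-D#-F#-A: a dominant seventh chord on B.
B is not a diatonic chord root with this quality in G# minor, but it lies a perfect fifth above E (VI), so the chord functions as an applied dominant of VI.
With D# in the bass the chord is in first inversion, so the figured bass is 65.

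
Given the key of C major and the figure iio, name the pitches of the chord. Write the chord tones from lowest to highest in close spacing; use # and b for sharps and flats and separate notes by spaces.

Scale degree 2 in C major is D; here the chord built on it is altered to a diminished triad. iio is the diminished supertonic triad, borrowed from the parallel minor.
So the chord is D-F-Ab, a diminished triad.

D F Ab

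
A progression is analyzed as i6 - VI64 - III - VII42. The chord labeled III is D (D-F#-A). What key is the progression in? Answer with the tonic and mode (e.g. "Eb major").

B minor

III is given as D-F#-A — a major triad with root D.
Counting down 2 scale steps from D places the tonic on B; a major triad on degree 3 is diatonic only in minor.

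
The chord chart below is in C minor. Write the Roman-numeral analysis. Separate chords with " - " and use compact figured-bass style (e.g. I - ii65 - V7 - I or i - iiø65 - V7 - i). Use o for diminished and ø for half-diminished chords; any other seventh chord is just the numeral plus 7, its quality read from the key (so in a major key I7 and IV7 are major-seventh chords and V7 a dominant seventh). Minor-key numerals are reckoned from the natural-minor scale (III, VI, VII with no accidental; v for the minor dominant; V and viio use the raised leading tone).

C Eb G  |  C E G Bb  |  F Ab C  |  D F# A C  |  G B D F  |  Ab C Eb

i - V7/iv - iv - V7/V - V7 - VI

C-Eb-G: root C is the tonic; minor triad there is i.
C-E-G-Bb: chromatic; C is V of iv, so V7/iv.
F-Ab-C: root F is the subdominant; minor triad there is iv.
D-F#-A-C: a dominant seventh chord on D, the applied dominant of V → V7/V.
G-B-D-F: root G is the dominant; dominant seventh chord there is V7.
Ab-C-Eb: root Ab is the submediant; major triad there is VI.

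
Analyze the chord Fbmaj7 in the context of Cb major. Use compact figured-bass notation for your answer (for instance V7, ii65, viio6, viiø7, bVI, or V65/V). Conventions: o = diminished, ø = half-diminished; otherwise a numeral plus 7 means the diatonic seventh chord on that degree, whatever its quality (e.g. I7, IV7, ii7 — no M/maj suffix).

IV7

The pitches Fb-Ab-Cb-Eb form a major seventh chord rooted on Fb.
Fb is scale degree 4 in Cb major, and a major seventh chord on that degree is written IV7.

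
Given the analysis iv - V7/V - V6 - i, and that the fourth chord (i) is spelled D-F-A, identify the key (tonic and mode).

D minor

i is given as D-F-A — a minor triad with root D.
If D is scale degree 1 and the mode makes that degree carry a minor triad, the tonic is D and the mode is minor.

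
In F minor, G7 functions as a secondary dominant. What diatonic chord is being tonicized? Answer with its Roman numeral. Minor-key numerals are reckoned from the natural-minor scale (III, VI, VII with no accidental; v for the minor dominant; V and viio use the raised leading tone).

The chord is a dominant seventh chord on G.
A dominant resolves down a perfect fifth: G → C. In F minor, C is scale degree 5, i.e. V.

V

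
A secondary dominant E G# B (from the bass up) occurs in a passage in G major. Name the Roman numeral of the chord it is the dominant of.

ii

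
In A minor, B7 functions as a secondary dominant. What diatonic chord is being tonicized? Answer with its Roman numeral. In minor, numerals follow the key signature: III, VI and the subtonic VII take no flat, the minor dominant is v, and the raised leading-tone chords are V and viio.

V

The chord is a dominant seventh chord on B.
A dominant resolves down a perfect fifth: B → E. In A minor, E is scale degree 5, i.e. V.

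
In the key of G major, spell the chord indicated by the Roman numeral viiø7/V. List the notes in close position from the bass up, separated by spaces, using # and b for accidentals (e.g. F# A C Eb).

C# E G B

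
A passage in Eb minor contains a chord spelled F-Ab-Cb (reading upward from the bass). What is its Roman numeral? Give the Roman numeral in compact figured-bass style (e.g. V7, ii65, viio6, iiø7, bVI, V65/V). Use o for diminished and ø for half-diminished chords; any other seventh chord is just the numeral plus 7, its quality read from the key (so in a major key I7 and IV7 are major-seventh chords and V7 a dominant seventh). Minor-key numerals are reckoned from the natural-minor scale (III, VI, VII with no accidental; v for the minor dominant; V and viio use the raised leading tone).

iio

Stacked in thirds the chord is F-Ab-Cb: a diminished triad on F.
In Eb minor, F is the supertonic; the diatonic diminished triad there is iio.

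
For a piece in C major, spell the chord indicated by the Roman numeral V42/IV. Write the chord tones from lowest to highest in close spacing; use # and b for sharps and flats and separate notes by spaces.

Bb C E G

V42/IV is a secondary dominant — the dominant seventh of IV. IV in C major is F, so the applied chord's root is C, a perfect fifth above.
Building a dominant seventh chord on C gives C-E-G-Bb.
With the 42 figure the chord is in third inversion; from the bass Bb upward in close position it reads Bb-C-E-G.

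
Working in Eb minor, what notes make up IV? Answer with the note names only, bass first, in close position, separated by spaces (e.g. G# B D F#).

IV is the major subdominant, borrowed from the parallel major. In Eb minor that root is Ab.
So the chord is Ab-C-Eb.

Ab C Eb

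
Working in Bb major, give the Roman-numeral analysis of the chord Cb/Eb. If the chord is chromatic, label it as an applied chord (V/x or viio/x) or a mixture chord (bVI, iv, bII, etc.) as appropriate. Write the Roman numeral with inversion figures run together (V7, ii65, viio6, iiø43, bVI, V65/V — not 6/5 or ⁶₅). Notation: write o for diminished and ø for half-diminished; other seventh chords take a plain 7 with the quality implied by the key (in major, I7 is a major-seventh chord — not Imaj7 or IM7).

bII6

Stacked in thirds the chord is Cb-Eb-Gb: a major triad on Cb.
Cb is the lowered second degree of Bb major (diatonic 2 would be C). This is the Neapolitan sixth — a major triad on the lowered second degree, here in its customary first inversion.
With Eb in the bass the chord is in first inversion, so the figured bass is 6.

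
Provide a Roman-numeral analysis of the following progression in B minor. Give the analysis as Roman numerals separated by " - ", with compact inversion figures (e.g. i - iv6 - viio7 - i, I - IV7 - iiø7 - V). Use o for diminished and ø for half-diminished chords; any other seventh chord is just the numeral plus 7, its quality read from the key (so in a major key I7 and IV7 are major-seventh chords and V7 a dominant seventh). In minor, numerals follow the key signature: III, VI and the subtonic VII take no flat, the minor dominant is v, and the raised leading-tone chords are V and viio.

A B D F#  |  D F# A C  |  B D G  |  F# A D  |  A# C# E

i42 - V7/VI - VI6 - III6 - viio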